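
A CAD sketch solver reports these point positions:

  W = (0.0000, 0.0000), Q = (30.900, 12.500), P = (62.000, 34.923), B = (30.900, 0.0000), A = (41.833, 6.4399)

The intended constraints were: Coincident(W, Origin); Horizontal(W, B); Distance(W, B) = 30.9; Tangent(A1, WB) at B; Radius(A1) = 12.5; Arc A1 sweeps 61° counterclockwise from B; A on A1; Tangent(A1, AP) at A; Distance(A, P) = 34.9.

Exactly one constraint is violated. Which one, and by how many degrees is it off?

Tangent(A1, AP) at A — off by 6.30°.

W = (0.00, 0.00) ✓; W.y = 0.00, B.y = 0.00 ✓; |WB| = 30.90 ✓; ∠(QB, BW) = 90.00° ✓; |QB| = 12.50 ✓; bearing(Q→A) − bearing(Q→B) = 61.00° ✓; |QA| = 12.50 ✓; ∠(QA, AP) = 96.30° ✗; |AP| = 34.90 ✓.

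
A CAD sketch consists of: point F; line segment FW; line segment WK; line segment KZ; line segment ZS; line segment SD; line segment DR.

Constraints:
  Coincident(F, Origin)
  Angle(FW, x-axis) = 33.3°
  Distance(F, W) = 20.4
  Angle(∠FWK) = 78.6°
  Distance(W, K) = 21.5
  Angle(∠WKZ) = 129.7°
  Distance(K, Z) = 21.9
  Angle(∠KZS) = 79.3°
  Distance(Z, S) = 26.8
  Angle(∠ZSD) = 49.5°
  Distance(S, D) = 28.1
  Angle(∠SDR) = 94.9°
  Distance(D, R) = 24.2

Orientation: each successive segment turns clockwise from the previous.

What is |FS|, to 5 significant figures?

12.696

F is at the origin; FW runs at 33.3° with length 20.4, so W = (17.050, 11.200). ∠FWK = 78.6° gives WK at -68.100° from the x-axis; with |WK| = 21.5, K = (25.070, -8.7484). ∠WKZ = 129.7° gives KZ at -118.40° from the x-axis; with |KZ| = 21.9, Z = (14.654, -28.013). ∠KZS = 79.3° gives ZS at 140.90° from the x-axis; with |ZS| = 26.8, S = (-6.1445, -11.111). Then |FS| = |S − F| = 12.696.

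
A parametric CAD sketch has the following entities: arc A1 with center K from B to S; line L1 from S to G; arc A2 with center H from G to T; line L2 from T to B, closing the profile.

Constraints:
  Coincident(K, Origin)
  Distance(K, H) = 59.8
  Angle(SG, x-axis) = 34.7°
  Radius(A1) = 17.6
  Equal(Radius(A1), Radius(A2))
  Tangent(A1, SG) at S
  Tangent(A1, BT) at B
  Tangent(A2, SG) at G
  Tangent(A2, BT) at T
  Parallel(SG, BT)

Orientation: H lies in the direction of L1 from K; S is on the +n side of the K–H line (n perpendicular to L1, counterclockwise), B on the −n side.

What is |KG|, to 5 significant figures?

62.336

The slot axis is L1's direction at 34.7°, so u = (cos 34.7°, sin 34.7°) = (0.82214, 0.56928) and n = (−sin 34.7°, cos 34.7°) = (-0.56928, 0.82214). K is at the origin and H lies 59.8 along u from K, so H = 59.8·u = (49.164, 34.043). Tangency of A1 to both parallel lines with radius 17.6 puts S and B at K ± 17.6·n: S = (-10.019, 14.470), B = (10.019, -14.470). Equal radii place G and T the same way about H: G = H + 17.6·n = (39.145, 48.513), T = H − 17.6·n = (59.184, 19.573). Then |KG| = |G − K| = 62.336.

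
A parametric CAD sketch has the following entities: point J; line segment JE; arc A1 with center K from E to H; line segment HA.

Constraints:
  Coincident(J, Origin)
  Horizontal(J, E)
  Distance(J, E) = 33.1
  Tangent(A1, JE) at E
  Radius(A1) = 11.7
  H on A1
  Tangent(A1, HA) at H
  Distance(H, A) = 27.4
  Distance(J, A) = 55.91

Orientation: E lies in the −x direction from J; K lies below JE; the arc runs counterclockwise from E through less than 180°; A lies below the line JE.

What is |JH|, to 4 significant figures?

46.76

Checks: J.y = 0.00, E.y = 0.00 ✓; ∠(KE, EJ) = 90.00° ✓; |KE| = 11.70 ✓; |KH| = 11.70 ✓; ∠(KH, HA) = 90.00° ✓; |HA| = 27.40 ✓; |JA| = 55.91 ✓.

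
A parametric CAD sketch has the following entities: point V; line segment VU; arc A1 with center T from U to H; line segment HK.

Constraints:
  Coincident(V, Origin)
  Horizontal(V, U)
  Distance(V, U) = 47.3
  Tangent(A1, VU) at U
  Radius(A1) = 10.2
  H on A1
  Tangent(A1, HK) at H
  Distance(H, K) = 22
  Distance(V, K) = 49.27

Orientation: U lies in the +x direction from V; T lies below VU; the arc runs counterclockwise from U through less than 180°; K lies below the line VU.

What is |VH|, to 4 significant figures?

38.49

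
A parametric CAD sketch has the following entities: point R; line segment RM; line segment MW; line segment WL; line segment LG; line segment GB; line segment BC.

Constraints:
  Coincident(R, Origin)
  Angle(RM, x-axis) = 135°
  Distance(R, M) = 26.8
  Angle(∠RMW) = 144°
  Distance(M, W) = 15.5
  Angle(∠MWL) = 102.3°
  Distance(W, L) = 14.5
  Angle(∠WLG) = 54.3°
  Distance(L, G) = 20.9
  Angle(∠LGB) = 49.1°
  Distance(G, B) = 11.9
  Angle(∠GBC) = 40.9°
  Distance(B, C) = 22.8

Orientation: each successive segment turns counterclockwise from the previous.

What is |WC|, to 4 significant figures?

26.00

R is at the origin; RM runs at 135.0° with length 26.8, so M = (-18.95, 18.95). ∠RMW = 144.0° gives MW at 171.0° from the x-axis; with |MW| = 15.5, W = (-34.26, 21.38). ∠MWL = 102.3° gives WL at -111.3° from the x-axis; with |WL| = 14.5, L = (-39.53, 7.866). ∠WLG = 54.3° gives LG at 14.40° from the x-axis; with |LG| = 20.9, G = (-19.28, 13.06). ∠LGB = 49.1° gives GB at 145.3° from the x-axis; with |GB| = 11.9, B = (-29.07, 19.84). ∠GBC = 40.9° gives BC at -75.60° from the x-axis; with |BC| = 22.8, C = (-23.40, -2.246). Then |WC| = |C − W| = 26.00.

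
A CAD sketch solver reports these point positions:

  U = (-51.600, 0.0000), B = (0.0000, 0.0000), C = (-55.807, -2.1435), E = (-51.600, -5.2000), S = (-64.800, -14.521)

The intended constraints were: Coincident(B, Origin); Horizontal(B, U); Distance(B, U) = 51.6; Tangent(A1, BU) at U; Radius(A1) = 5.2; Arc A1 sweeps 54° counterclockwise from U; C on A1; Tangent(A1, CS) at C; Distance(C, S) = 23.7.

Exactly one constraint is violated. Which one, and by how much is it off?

Distance(C, S) = 23.7 — off by 8.40.

B = (0.00, 0.00) ✓; B.y = 0.00, U.y = 0.00 ✓; |BU| = 51.60 ✓; ∠(EU, UB) = 90.00° ✓; |EU| = 5.200 ✓; bearing(E→C) − bearing(E→U) = 54.00° ✓; |EC| = 5.200 ✓; ∠(EC, CS) = 90.00° ✓; |CS| = 15.30 ✗.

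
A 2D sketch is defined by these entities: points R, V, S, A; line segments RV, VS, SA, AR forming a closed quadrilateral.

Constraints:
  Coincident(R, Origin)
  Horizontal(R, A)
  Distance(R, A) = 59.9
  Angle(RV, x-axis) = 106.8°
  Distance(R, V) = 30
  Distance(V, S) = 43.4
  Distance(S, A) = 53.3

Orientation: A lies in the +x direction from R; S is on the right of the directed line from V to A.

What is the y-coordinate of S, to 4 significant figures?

-11.42

Checks: |VS| = 43.40 ✓; |SA| = 53.30 ✓.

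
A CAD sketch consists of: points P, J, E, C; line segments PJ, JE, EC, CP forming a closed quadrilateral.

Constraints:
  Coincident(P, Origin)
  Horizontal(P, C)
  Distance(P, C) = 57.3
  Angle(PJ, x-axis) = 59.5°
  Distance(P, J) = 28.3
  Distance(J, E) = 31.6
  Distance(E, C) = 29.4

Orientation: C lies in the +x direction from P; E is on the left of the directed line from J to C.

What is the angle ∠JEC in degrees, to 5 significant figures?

108.03°

P is at the origin; PC is horizontal with |PC| = 57.3 and C in +x, so C = (57.3, 0). PJ runs at 59.5° with |PJ| = 28.3, so J = (14.363, 24.384). E is determined by |JE| = 31.6 and |EC| = 29.4 together: it lies at the intersection of circle(J, 31.6) and circle(C, 29.4). With |JC| = 49.378, the foot of the radical line on JC is 26.048 from J and the perpendicular offset is √(31.6² − 26.048²) = 17.891. Taking the left-of-JC solution: E = (45.848, 27.078).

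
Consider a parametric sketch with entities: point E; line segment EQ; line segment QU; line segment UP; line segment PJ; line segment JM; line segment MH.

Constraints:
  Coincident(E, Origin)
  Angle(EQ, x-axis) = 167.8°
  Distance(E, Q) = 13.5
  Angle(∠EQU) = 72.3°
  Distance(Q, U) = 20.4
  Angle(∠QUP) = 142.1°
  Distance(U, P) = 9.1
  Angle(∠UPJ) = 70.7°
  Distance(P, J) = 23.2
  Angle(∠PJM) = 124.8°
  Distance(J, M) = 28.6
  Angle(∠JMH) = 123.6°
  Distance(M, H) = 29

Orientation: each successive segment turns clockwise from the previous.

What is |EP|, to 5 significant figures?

24.576

E is at the origin; EQ runs at 167.8° with length 13.5, so Q = (-13.195, 2.8529). ∠EQU = 72.3° gives QU at 60.100° from the x-axis; with |QU| = 20.4, U = (-3.0260, 20.538). ∠QUP = 142.1° gives UP at 22.200° from the x-axis; with |UP| = 9.1, P = (5.3995, 23.976). Then |EP| = |P − E| = 24.576.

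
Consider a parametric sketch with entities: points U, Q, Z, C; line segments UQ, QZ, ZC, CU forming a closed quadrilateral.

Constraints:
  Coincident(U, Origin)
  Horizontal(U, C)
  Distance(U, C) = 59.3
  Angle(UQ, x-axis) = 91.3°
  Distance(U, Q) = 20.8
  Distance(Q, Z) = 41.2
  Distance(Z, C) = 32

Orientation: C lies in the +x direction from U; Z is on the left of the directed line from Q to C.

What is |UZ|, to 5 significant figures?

47.970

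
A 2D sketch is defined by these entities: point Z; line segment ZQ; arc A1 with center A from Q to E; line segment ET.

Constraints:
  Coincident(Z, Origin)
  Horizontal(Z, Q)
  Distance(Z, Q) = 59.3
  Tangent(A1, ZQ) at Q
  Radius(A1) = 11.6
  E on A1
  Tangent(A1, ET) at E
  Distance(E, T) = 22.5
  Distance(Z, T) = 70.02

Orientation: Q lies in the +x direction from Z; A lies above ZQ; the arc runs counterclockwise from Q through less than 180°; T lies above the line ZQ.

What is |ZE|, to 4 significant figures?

71.66

Z is at the origin; Z and Q share the same y with |ZQ| = 59.3 and Q on the +x side, so Q = (59.30, 0.000). The tangent condition forces AQ to be normal to ZQ, so A = Q + (0, 11.6) = (59.30, 11.60). Since AE ⟂ ET (tangency), |AT| = √(11.6² + 22.5²) = 25.31 regardless of where E sits on A1. So T lies on both circle(Z, 70.02) and circle(A, 25.31); the above-ZQ intersection is T = (59.50, 36.91). E is the foot of the tangent from T: E = (69.65, 16.83).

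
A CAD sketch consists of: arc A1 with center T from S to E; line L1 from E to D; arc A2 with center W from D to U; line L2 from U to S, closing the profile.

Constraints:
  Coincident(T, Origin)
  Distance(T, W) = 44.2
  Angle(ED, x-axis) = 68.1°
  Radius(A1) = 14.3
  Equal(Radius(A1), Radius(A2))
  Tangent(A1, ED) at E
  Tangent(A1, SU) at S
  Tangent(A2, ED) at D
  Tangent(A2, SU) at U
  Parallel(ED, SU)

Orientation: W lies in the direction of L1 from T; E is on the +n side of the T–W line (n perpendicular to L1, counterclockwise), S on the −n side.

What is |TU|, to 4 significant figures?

46.46

The slot axis is L1's direction at 68.1°, so u = (cos 68.1°, sin 68.1°) = (0.3730, 0.9278) and n = (−sin 68.1°, cos 68.1°) = (-0.9278, 0.3730). T is at the origin and W lies 44.2 along u from T, so W = 44.2·u = (16.49, 41.01). Tangency of A1 to both parallel lines with radius 14.3 puts E and S at T ± 14.3·n: E = (-13.27, 5.334), S = (13.27, -5.334). Equal radii place D and U the same way about W: D = W + 14.3·n = (3.218, 46.34), U = W − 14.3·n = (29.75, 35.68). Then |TU| = |U − T| = 46.46.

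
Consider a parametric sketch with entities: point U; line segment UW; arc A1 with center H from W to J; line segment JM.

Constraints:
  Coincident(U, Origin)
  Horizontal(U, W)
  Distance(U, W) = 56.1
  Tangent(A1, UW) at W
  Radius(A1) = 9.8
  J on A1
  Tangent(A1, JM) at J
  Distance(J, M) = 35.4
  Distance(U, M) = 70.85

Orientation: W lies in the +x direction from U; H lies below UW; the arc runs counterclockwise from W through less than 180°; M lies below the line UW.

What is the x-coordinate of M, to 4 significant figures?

53.51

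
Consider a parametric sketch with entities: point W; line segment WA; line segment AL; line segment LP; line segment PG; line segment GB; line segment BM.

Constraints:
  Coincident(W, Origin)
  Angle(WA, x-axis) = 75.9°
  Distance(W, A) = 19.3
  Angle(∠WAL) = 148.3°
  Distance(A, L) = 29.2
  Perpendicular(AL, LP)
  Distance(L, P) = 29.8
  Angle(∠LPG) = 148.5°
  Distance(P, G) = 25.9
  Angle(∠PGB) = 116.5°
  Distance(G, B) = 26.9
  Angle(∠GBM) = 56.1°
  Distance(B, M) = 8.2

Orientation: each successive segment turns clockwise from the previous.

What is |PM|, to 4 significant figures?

37.63

W is at the origin; WA runs at 75.9° with length 19.3, so A = (4.702, 18.72). ∠WAL = 148.3° gives AL at 44.20° from the x-axis; with |AL| = 29.2, L = (25.64, 39.08). AL ⟂ LP, so LP runs at -45.80°; with |LP| = 29.8, P = (46.41, 17.71). ∠LPG = 148.5° gives PG at -77.30° from the x-axis; with |PG| = 25.9, G = (52.11, -7.555). ∠PGB = 116.5° gives GB at -140.8° from the x-axis; with |GB| = 26.9, B = (31.26, -24.56). ∠GBM = 56.1° gives BM at 95.30° from the x-axis; with |BM| = 8.2, M = (30.50, -16.39). Then |PM| = |M − P| = 37.63.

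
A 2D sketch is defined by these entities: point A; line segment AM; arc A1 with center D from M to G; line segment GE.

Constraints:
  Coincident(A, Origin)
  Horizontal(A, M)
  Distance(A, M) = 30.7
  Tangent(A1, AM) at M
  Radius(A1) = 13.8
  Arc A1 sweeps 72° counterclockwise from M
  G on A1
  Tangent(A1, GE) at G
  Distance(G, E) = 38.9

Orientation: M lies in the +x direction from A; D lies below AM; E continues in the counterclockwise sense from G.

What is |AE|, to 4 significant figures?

46.86

A is at the origin; AM is horizontal with |AM| = 30.7 and M on the +x side, so M = (30.70, 0.000). A1 meets AM tangentially, so DM is at right angles to AM, so D = M + (0, -13.8) = (30.70, -13.80). On A1, M sits at bearing 90° from D; a 72° counterclockwise sweep puts G at bearing 162°, so G = D + 13.8·(cos 162°, sin 162°) = (17.58, -9.536). The tangent condition forces DG to be normal to GE, so GE runs along (−sin 162°, cos 162°); with |GE| = 38.9, E = (5.555, -46.53). Then |AE| = |E − A| = 46.86.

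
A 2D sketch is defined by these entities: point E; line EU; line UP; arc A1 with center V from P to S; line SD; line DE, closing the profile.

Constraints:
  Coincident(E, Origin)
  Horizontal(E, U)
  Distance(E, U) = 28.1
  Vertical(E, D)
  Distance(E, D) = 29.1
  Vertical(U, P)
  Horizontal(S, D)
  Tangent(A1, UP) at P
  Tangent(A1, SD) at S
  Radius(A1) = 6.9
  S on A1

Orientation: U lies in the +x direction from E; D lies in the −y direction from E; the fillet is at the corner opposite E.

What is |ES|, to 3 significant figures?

36.0

The virtual corner opposite E is at (28.1, -29.1). The tangent condition forces VP to be normal to UP and tangency of A1 to SD means the radius VS is perpendicular to SD, with radius 6.9, so the center V sits 6.9 in from both sides at V = (21.2, -22.2). That places the tangent points at P = (28.1, -22.2) on UP and S = (21.2, -29.1) on SD. Then |ES| = |S − E| = 36.0.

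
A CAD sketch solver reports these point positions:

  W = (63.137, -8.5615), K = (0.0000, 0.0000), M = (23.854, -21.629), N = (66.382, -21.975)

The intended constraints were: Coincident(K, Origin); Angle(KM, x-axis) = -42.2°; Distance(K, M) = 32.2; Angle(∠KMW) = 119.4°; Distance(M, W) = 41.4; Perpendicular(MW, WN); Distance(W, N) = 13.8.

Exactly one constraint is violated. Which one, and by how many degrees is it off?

Perpendicular(MW, WN) — off by 4.80°.

K = (0.00, 0.00) ✓; KM at -42.20° ✓; |KM| = 32.20 ✓; ∠KMW = 119.4° ✓; |MW| = 41.40 ✓; ∠(MW, WN) = 94.80° ✗; |WN| = 13.80 ✓.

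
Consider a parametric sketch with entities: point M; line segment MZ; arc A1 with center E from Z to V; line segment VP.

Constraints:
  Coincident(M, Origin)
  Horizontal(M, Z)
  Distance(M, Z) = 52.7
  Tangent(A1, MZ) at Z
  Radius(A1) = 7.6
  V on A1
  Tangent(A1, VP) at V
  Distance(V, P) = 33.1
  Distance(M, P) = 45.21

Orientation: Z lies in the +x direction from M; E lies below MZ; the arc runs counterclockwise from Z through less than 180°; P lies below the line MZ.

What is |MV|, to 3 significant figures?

46.2

Checks: |EV| = 7.600 ✓; ∠(EV, VP) = 90.00° ✓; |VP| = 33.10 ✓; |MP| = 45.21 ✓.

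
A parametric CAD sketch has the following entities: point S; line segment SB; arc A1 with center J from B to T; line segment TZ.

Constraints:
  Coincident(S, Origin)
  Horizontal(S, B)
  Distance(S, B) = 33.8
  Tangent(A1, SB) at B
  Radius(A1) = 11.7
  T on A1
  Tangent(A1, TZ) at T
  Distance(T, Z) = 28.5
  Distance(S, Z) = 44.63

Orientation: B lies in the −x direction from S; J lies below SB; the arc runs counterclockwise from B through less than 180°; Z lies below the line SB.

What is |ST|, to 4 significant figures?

46.39

Checks: ∠(JB, BS) = 90.00° ✓; |JT| = 11.70 ✓; ∠(JT, TZ) = 90.00° ✓; |TZ| = 28.50 ✓; |SZ| = 44.63 ✓.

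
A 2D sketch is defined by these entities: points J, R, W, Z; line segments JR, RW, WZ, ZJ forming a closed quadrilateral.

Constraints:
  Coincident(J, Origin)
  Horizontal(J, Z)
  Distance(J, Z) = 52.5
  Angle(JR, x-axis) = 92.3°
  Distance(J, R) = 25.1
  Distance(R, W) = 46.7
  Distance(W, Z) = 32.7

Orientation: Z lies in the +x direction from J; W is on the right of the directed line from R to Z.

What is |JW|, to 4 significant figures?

27.62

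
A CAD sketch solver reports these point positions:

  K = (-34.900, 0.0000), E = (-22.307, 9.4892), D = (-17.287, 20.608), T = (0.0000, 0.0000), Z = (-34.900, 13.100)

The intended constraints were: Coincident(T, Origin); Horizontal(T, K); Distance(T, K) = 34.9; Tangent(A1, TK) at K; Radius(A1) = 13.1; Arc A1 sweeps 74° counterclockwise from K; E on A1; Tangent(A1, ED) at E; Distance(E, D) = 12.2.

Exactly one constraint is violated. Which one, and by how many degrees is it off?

Tangent(A1, ED) at E — off by 8.30°.

T = (0.00, 0.00) ✓; T.y = 0.00, K.y = 0.00 ✓; |TK| = 34.90 ✓; ∠(ZK, KT) = 90.00° ✓; |ZK| = 13.10 ✓; bearing(Z→E) − bearing(Z→K) = 74.00° ✓; |ZE| = 13.10 ✓; ∠(ZE, ED) = 98.30° ✗; |ED| = 12.20 ✓.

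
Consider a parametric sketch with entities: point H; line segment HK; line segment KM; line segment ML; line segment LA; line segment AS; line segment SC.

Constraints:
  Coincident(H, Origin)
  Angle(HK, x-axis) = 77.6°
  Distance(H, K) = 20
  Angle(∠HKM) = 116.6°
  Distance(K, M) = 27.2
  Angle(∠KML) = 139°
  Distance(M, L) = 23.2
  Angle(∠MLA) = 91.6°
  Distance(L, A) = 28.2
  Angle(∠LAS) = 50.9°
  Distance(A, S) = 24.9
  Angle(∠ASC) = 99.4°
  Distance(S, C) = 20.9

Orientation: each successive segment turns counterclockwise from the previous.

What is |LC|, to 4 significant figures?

10.60

H is at the origin; HK runs at 77.6° with length 20.0, so K = (4.295, 19.53). ∠HKM = 116.6° gives KM at 141.0° from the x-axis; with |KM| = 27.2, M = (-16.84, 36.65). ∠KML = 139.0° gives ML at -178.0° from the x-axis; with |ML| = 23.2, L = (-40.03, 35.84). ∠MLA = 91.6° gives LA at -89.60° from the x-axis; with |LA| = 28.2, A = (-39.83, 7.642). ∠LAS = 50.9° gives AS at 39.50° from the x-axis; with |AS| = 24.9, S = (-20.62, 23.48). ∠ASC = 99.4° gives SC at 120.1° from the x-axis; with |SC| = 20.9, C = (-31.10, 41.56). Then |LC| = |C − L| = 10.60.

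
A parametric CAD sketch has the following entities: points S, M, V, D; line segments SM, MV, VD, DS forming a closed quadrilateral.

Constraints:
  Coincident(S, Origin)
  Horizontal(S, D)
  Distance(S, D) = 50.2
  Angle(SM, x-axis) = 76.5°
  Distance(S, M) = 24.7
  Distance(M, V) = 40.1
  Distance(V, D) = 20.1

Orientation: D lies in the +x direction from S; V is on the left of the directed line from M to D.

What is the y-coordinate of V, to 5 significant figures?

19.571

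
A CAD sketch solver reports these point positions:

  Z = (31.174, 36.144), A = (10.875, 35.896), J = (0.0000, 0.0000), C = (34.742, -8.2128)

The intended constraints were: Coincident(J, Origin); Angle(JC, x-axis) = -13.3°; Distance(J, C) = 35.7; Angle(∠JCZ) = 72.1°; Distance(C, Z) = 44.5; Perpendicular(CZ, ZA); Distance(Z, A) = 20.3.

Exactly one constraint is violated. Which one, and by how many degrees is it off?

Perpendicular(CZ, ZA) — off by 3.90°.

J = (0.00, 0.00) ✓; JC at -13.30° ✓; |JC| = 35.70 ✓; ∠JCZ = 72.10° ✓; |CZ| = 44.50 ✓; ∠(CZ, ZA) = 86.10° ✗; |ZA| = 20.30 ✓.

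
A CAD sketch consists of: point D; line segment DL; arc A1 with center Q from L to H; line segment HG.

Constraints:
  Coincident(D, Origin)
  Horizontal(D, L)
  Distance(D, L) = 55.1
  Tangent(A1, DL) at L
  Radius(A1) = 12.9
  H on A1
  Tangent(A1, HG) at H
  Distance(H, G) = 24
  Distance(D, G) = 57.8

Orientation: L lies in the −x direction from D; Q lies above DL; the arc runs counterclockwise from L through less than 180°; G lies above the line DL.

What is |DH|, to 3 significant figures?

44.4

Checks: D.y = 0.00, L.y = 0.00 ✓; |QH| = 12.90 ✓; ∠(QH, HG) = 90.00° ✓; |HG| = 24.00 ✓; |DG| = 57.80 ✓.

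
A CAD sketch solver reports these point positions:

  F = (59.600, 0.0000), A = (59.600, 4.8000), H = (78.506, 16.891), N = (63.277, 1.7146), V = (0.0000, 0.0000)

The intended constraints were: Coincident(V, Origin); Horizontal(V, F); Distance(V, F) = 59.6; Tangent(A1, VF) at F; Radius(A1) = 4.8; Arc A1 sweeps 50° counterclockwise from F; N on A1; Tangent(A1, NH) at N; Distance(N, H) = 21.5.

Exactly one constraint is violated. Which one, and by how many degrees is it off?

Tangent(A1, NH) at N — off by 5.10°.

V = (0.00, 0.00) ✓; V.y = 0.00, F.y = 0.00 ✓; |VF| = 59.60 ✓; ∠(AF, FV) = 90.00° ✓; |AF| = 4.800 ✓; bearing(A→N) − bearing(A→F) = 50.00° ✓; |AN| = 4.800 ✓; ∠(AN, NH) = 95.10° ✗; |NH| = 21.50 ✓.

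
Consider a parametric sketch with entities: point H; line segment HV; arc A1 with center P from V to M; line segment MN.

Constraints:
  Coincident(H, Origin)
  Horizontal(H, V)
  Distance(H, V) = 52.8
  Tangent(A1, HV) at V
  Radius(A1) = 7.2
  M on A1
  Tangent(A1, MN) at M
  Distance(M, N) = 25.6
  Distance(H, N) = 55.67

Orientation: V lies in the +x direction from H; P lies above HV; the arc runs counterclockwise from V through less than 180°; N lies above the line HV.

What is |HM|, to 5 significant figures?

59.901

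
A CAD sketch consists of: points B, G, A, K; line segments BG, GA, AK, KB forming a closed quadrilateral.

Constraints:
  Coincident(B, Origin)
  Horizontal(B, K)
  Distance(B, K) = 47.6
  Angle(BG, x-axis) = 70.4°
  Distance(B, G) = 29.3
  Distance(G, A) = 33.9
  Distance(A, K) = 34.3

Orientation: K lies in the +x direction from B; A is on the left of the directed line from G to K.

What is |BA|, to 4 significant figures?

54.91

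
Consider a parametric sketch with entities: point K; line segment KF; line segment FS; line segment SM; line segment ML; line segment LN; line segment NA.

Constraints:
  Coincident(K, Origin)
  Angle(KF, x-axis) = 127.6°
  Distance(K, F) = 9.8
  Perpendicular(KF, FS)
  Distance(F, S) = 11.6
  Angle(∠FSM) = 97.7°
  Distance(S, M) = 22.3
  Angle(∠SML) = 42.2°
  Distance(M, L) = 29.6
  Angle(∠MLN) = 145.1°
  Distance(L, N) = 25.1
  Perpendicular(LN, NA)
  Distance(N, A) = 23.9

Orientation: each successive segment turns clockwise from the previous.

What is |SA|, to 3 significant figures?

27.6

K is at the origin; KF runs at 127.6° with length 9.8, so F = (-5.98, 7.76). KF ⟂ FS, so FS runs at 37.6°; with |FS| = 11.6, S = (3.21, 14.8). ∠FSM = 97.7° gives SM at -44.7° from the x-axis; with |SM| = 22.3, M = (19.1, -0.844). ∠SML = 42.2° gives ML at 178° from the x-axis; with |ML| = 29.6, L = (-10.5, 0.448). ∠MLN = 145.1° gives LN at 143° from the x-axis; with |LN| = 25.1, N = (-30.4, 15.7). LN is perpendicular to NA, so NA runs at 52.6°; with |NA| = 23.9, A = (-15.9, 34.7). Then |SA| = |A − S| = 27.6.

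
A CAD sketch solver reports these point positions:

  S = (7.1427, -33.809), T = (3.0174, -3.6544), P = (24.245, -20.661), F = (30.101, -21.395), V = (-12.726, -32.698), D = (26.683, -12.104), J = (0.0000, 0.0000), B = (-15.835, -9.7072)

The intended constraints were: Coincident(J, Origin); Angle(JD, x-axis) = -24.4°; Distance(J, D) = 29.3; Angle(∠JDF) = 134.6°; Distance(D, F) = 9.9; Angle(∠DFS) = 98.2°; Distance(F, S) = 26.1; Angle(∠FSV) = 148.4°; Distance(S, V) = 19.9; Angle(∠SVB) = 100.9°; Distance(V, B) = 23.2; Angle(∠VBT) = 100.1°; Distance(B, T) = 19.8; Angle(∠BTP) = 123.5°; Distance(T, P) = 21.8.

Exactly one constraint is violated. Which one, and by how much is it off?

Distance(T, P) = 21.8 — off by 5.40.

J = (0.00, 0.00) ✓; JD at -24.40° ✓; |JD| = 29.30 ✓; ∠JDF = 134.6° ✓; |DF| = 9.900 ✓; ∠DFS = 98.20° ✓; |FS| = 26.10 ✓; ∠FSV = 148.4° ✓; |SV| = 19.90 ✓; ∠SVB = 100.9° ✓; |VB| = 23.20 ✓; ∠VBT = 100.1° ✓; |BT| = 19.80 ✓; ∠BTP = 123.5° ✓; |TP| = 27.20 ✗.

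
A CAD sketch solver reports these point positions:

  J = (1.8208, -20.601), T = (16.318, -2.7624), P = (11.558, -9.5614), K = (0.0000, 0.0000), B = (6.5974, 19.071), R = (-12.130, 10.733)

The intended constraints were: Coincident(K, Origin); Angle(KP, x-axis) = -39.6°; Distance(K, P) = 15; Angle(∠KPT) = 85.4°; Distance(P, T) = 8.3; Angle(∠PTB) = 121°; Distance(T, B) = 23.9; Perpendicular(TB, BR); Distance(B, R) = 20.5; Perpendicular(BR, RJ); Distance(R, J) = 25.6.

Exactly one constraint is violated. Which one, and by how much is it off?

Distance(R, J) = 25.6 — off by 8.70.

K = (0.00, 0.00) ✓; KP at -39.60° ✓; |KP| = 15.00 ✓; ∠KPT = 85.40° ✓; |PT| = 8.300 ✓; ∠PTB = 121.0° ✓; |TB| = 23.90 ✓; ∠(TB, BR) = 90.00° ✓; |BR| = 20.50 ✓; ∠(BR, RJ) = 90.00° ✓; |RJ| = 34.30 ✗.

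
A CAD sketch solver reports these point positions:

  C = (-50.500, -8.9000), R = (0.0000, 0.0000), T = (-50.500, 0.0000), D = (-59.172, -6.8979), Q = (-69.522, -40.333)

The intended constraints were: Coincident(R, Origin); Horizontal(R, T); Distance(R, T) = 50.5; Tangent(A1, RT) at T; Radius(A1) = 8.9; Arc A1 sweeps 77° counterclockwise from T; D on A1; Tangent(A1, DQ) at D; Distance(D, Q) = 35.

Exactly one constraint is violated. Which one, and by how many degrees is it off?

Tangent(A1, DQ) at D — off by 4.20°.

R = (0.00, 0.00) ✓; R.y = 0.00, T.y = 0.00 ✓; |RT| = 50.50 ✓; ∠(CT, TR) = 90.00° ✓; |CT| = 8.900 ✓; bearing(C→D) − bearing(C→T) = 77.00° ✓; |CD| = 8.900 ✓; ∠(CD, DQ) = 94.20° ✗; |DQ| = 35.00 ✓.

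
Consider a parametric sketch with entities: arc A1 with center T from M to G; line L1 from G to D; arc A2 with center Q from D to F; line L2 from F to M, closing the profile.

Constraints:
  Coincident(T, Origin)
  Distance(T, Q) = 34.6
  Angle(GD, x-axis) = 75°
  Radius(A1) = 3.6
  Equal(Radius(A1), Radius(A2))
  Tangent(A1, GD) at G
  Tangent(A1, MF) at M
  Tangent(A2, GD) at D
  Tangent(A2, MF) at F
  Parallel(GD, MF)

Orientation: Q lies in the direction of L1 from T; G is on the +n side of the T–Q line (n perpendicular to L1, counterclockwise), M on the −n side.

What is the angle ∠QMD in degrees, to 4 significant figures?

5.815°

The slot axis is L1's direction at 75.0°, so u = (cos 75.0°, sin 75.0°) = (0.2588, 0.9659) and n = (−sin 75.0°, cos 75.0°) = (-0.9659, 0.2588). T is at the origin and Q lies 34.6 along u from T, so Q = 34.6·u = (8.955, 33.42). Tangency of A1 to both parallel lines with radius 3.6 puts G and M at T ± 3.6·n: G = (-3.477, 0.9317), M = (3.477, -0.9317). Equal radii place D and F the same way about Q: D = Q + 3.6·n = (5.478, 34.35), F = Q − 3.6·n = (12.43, 32.49). Then cos ∠QMD = MQ·MD / (|MQ||MD|), giving 5.815°.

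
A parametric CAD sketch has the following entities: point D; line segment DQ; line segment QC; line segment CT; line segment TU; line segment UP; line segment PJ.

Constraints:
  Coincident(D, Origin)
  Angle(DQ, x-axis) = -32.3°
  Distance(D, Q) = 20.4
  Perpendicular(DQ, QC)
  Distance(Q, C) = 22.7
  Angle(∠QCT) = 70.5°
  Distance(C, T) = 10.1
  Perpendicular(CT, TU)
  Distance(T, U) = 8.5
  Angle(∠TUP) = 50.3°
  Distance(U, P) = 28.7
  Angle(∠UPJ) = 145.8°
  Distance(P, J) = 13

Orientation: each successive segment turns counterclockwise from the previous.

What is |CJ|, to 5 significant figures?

27.226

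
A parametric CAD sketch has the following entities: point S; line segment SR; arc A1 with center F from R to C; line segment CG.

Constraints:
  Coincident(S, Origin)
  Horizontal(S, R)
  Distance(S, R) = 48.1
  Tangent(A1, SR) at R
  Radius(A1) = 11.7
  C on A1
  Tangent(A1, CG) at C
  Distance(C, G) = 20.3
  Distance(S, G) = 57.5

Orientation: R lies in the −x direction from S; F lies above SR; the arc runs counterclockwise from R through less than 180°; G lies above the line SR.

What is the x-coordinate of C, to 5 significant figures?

-37.402

Checks: S = (0.00, 0.00) ✓; |FC| = 11.70 ✓; ∠(FC, CG) = 90.00° ✓; |CG| = 20.30 ✓; |SG| = 57.50 ✓.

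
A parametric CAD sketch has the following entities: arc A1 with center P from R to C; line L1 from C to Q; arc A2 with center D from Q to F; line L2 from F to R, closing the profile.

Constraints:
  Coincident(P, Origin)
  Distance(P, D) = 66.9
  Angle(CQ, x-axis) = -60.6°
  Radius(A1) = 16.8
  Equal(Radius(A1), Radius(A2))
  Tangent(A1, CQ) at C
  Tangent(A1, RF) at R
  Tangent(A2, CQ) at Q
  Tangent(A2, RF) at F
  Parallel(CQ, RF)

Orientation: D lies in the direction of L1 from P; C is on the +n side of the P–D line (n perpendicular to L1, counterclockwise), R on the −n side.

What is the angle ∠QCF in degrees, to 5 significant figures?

26.668°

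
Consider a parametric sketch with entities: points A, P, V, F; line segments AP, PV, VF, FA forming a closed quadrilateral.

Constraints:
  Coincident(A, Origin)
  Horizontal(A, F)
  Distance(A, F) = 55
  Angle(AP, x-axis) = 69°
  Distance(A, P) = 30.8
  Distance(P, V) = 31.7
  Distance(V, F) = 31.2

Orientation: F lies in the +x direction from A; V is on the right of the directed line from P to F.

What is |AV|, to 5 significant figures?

23.803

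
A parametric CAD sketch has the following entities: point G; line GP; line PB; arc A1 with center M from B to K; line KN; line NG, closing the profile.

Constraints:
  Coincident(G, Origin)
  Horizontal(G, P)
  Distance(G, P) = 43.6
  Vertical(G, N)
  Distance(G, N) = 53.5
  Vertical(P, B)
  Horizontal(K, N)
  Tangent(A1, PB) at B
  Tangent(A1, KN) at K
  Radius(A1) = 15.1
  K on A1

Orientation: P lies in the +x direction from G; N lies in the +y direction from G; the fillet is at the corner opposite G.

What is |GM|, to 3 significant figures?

47.8

G is at the origin; G and P share the same y with |GP| = 43.6 and P on the +x side, so P = (43.6, 0.00). G and N share the same x with |GN| = 53.5 and N on the +y side, so N = (0.00, 53.5). The virtual corner opposite G is at (43.6, 53.5). Since A1 is tangent to PB there, MB ⟂ PB and the tangent condition forces MK to be normal to KN, with radius 15.1, so the center M sits 15.1 in from both sides at M = (28.5, 38.4). Then |GM| = |M − G| = 47.8.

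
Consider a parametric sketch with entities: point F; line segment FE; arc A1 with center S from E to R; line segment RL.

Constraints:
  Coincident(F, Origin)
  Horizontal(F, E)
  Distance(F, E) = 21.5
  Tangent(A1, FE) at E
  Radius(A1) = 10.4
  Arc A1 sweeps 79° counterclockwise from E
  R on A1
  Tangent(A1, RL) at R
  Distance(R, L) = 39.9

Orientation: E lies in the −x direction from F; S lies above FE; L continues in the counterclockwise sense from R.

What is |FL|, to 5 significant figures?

47.724

F is at the origin; FE is horizontal with |FE| = 21.5 and E on the −x side, so E = (-21.500, 0.0000). The tangent condition forces SE to be normal to FE, so S = E + (0, 10.4) = (-21.500, 10.400). On A1, E sits at bearing -90° from S; a 79° counterclockwise sweep puts R at bearing -11°, so R = S + 10.4·(cos -11°, sin -11°) = (-11.291, 8.4156). The tangent condition forces SR to be normal to RL, so RL runs along (−sin -11°, cos -11°); with |RL| = 39.9, L = (-3.6778, 47.583). Then |FL| = |L − F| = 47.724.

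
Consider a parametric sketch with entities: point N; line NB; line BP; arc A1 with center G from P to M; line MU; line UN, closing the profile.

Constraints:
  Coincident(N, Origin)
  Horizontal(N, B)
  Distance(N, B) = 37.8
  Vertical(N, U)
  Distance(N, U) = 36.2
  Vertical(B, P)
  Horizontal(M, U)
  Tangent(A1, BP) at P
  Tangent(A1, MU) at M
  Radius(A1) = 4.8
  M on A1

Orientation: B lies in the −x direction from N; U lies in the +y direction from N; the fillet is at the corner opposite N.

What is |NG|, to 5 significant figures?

45.552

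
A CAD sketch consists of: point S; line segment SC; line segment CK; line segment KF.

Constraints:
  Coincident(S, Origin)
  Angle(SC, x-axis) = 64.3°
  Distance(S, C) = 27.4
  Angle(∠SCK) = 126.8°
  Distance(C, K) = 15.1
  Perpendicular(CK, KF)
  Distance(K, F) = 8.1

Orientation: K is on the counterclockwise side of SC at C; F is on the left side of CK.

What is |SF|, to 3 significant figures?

34.4

S is at the origin; SC runs at 64.3° with length 27.4, so C = 27.4·(cos 64.3°, sin 64.3°) = (11.9, 24.7). ∠SCK = 126.8°, so CK runs at 64.3° + (180° − 126.8°) = 118° from the x-axis; with |CK| = 15.1, K = C + 15.1·(cos 118°, sin 118°) = (4.91, 38.1). CK is perpendicular to KF; with |KF| = 8.1 on the left of CK, F = K + 8.1·(-0.887, -0.462) = (-2.27, 34.3). Then |SF| = |F − S| = 34.4.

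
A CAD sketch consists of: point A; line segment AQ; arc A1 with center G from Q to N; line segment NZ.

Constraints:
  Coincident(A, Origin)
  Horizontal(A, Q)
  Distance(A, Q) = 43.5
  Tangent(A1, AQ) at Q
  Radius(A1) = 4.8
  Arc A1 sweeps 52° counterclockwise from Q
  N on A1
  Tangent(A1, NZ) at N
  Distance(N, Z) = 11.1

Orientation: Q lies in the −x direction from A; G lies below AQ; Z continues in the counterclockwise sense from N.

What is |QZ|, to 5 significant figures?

14.996

On A1, Q sits at bearing 90° from G; a 52° counterclockwise sweep puts N at bearing 142°, so N = G + 4.8·(cos 142°, sin 142°) = (-47.282, -1.8448). Since A1 is tangent to NZ there, GN ⟂ NZ, so NZ runs along (−sin 142°, cos 142°); with |NZ| = 11.1, Z = (-54.116, -10.592). Then |QZ| = |Z − Q| = 14.996.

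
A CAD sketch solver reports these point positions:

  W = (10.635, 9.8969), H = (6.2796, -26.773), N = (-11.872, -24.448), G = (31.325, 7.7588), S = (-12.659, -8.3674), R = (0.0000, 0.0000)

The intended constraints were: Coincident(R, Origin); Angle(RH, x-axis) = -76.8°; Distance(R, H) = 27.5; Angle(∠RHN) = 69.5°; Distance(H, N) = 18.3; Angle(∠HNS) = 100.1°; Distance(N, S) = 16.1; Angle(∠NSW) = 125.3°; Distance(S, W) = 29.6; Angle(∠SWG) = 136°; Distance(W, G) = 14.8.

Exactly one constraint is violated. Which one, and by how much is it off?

Distance(W, G) = 14.8 — off by 6.00.

R = (0.00, 0.00) ✓; RH at -76.80° ✓; |RH| = 27.50 ✓; ∠RHN = 69.50° ✓; |HN| = 18.30 ✓; ∠HNS = 100.1° ✓; |NS| = 16.10 ✓; ∠NSW = 125.3° ✓; |SW| = 29.60 ✓; ∠SWG = 136.0° ✓; |WG| = 20.80 ✗.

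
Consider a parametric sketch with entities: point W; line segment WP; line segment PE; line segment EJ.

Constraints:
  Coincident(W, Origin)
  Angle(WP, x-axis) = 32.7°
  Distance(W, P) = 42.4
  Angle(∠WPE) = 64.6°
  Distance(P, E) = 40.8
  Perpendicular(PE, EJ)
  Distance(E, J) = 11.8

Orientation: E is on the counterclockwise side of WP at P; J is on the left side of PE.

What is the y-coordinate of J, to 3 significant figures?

34.4

W is at the origin; WP runs at 32.7° with length 42.4, so P = 42.4·(cos 32.7°, sin 32.7°) = (35.7, 22.9). ∠WPE = 64.6°, so PE runs at 32.7° + (180° − 64.6°) = 148° from the x-axis; with |PE| = 40.8, E = P + 40.8·(cos 148°, sin 148°) = (1.04, 44.5). PE is perpendicular to EJ; with |EJ| = 11.8 on the left of PE, J = E + 11.8·(-0.528, -0.849) = (-5.19, 34.4). So J.y = 34.4.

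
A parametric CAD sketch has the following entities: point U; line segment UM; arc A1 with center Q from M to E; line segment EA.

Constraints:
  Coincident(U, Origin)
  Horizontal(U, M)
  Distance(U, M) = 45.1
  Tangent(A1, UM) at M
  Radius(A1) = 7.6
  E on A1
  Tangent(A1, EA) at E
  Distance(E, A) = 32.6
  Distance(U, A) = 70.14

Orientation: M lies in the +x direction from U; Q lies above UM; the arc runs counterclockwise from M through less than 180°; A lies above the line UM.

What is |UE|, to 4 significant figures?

52.91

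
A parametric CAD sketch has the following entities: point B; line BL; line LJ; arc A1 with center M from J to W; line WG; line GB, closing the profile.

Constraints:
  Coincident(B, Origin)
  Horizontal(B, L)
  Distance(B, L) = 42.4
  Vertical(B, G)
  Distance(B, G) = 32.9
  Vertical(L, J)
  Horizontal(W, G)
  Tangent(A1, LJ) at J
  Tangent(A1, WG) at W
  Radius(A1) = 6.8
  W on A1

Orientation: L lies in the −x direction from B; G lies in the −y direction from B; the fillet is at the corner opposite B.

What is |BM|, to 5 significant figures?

44.143

B is at the origin; B and L share the same y with |BL| = 42.4 and L on the −x side, so L = (-42.400, 0.0000). BG is vertical with |BG| = 32.9 and G on the −y side, so G = (0.0000, -32.900). The virtual corner opposite B is at (-42.400, -32.900). The tangent condition forces MJ to be normal to LJ and the tangent condition forces MW to be normal to WG, with radius 6.8, so the center M sits 6.8 in from both sides at M = (-35.600, -26.100). Then |BM| = |M − B| = 44.143.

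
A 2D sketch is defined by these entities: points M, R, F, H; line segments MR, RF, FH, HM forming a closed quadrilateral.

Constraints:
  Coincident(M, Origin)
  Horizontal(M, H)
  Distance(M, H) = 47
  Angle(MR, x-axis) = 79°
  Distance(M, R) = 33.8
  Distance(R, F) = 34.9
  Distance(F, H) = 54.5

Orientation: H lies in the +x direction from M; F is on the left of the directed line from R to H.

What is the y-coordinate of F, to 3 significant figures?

53.2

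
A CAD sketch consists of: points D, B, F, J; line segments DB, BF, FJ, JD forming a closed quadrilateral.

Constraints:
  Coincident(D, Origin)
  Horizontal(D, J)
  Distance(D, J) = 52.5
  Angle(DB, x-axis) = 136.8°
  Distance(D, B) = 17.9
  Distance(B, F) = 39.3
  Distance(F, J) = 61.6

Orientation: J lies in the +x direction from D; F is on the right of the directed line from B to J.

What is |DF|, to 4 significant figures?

26.07

Checks: |BF| = 39.30 ✓; |FJ| = 61.60 ✓.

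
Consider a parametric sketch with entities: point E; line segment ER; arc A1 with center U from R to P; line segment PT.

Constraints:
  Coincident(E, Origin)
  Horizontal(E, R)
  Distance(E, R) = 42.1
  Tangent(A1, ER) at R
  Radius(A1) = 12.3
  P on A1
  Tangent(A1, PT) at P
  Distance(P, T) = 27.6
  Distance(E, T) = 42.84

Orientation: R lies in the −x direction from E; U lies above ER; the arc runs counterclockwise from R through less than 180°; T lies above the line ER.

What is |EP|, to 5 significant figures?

31.569

Checks: ∠(UR, RE) = 90.00° ✓; |UP| = 12.30 ✓; ∠(UP, PT) = 90.00° ✓; |PT| = 27.60 ✓; |ET| = 42.84 ✓.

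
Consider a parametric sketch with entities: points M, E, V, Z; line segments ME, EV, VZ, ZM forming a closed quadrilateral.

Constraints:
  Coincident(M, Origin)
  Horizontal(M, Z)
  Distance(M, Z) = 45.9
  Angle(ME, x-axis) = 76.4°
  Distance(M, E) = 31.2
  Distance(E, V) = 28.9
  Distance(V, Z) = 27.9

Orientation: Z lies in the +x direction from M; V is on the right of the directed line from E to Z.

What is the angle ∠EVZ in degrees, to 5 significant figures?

119.46°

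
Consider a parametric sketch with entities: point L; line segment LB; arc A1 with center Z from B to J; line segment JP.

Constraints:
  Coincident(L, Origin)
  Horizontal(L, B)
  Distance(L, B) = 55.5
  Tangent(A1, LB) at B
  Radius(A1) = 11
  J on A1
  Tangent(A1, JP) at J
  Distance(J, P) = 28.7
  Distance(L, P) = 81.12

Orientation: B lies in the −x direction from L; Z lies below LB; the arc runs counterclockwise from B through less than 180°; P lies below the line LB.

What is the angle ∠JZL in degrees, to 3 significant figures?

157°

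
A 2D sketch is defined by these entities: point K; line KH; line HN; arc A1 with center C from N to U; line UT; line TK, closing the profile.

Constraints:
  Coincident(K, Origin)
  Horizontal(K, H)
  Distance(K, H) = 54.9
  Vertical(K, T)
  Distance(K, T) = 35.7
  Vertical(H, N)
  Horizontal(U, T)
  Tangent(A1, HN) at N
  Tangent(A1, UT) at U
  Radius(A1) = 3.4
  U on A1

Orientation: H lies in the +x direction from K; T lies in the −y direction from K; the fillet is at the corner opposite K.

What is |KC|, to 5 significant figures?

60.791

KT is vertical with |KT| = 35.7 and T on the −y side, so T = (0.0000, -35.700). The virtual corner opposite K is at (54.900, -35.700). Since A1 is tangent to HN there, CN ⟂ HN and tangency of A1 to UT means the radius CU is perpendicular to UT, with radius 3.4, so the center C sits 3.4 in from both sides at C = (51.500, -32.300). Then |KC| = |C − K| = 60.791.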